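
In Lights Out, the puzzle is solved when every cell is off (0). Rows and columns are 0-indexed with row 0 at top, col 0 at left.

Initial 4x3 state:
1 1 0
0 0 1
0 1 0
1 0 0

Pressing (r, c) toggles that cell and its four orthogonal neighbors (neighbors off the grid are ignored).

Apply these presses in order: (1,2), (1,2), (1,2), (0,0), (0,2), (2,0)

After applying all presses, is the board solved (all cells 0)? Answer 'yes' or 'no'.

Answer: no

Derivation:
After press 1 at (1,2):
1 1 1
0 1 0
0 1 1
1 0 0

After press 2 at (1,2):
1 1 0
0 0 1
0 1 0
1 0 0

After press 3 at (1,2):
1 1 1
0 1 0
0 1 1
1 0 0

After press 4 at (0,0):
0 0 1
1 1 0
0 1 1
1 0 0

After press 5 at (0,2):
0 1 0
1 1 1
0 1 1
1 0 0

After press 6 at (2,0):
0 1 0
0 1 1
1 0 1
0 0 0

Lights still on: 5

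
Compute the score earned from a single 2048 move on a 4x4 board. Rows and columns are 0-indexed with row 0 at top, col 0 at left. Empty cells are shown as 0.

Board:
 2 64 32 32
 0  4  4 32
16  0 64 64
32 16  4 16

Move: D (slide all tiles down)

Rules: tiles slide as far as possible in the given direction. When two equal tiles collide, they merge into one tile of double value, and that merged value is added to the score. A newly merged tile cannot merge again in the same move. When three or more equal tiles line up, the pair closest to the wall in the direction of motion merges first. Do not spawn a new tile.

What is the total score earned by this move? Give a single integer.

Slide down:
col 0: [2, 0, 16, 32] -> [0, 2, 16, 32]  score +0 (running 0)
col 1: [64, 4, 0, 16] -> [0, 64, 4, 16]  score +0 (running 0)
col 2: [32, 4, 64, 4] -> [32, 4, 64, 4]  score +0 (running 0)
col 3: [32, 32, 64, 16] -> [0, 64, 64, 16]  score +64 (running 64)
Board after move:
 0  0 32  0
 2 64  4 64
16  4 64 64
32 16  4 16

Answer: 64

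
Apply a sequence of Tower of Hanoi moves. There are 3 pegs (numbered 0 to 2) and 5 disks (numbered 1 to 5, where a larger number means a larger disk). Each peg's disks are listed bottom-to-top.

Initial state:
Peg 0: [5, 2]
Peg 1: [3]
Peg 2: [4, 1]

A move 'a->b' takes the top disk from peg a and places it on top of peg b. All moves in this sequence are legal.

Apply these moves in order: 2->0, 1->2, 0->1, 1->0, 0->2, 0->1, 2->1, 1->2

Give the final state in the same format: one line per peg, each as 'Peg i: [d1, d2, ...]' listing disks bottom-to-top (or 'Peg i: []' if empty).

Answer: Peg 0: [5]
Peg 1: [2]
Peg 2: [4, 3, 1]

Derivation:
After move 1 (2->0):
Peg 0: [5, 2, 1]
Peg 1: [3]
Peg 2: [4]

After move 2 (1->2):
Peg 0: [5, 2, 1]
Peg 1: []
Peg 2: [4, 3]

After move 3 (0->1):
Peg 0: [5, 2]
Peg 1: [1]
Peg 2: [4, 3]

After move 4 (1->0):
Peg 0: [5, 2, 1]
Peg 1: []
Peg 2: [4, 3]

After move 5 (0->2):
Peg 0: [5, 2]
Peg 1: []
Peg 2: [4, 3, 1]

After move 6 (0->1):
Peg 0: [5]
Peg 1: [2]
Peg 2: [4, 3, 1]

After move 7 (2->1):
Peg 0: [5]
Peg 1: [2, 1]
Peg 2: [4, 3]

After move 8 (1->2):
Peg 0: [5]
Peg 1: [2]
Peg 2: [4, 3, 1]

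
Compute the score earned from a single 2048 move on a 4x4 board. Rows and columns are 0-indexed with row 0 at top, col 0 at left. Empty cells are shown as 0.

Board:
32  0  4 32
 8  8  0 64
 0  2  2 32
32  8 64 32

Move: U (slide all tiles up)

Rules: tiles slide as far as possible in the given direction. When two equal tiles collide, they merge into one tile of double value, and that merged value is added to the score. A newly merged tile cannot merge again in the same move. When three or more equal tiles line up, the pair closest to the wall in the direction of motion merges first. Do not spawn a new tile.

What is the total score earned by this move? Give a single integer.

Slide up:
col 0: [32, 8, 0, 32] -> [32, 8, 32, 0]  score +0 (running 0)
col 1: [0, 8, 2, 8] -> [8, 2, 8, 0]  score +0 (running 0)
col 2: [4, 0, 2, 64] -> [4, 2, 64, 0]  score +0 (running 0)
col 3: [32, 64, 32, 32] -> [32, 64, 64, 0]  score +64 (running 64)
Board after move:
32  8  4 32
 8  2  2 64
32  8 64 64
 0  0  0  0

Answer: 64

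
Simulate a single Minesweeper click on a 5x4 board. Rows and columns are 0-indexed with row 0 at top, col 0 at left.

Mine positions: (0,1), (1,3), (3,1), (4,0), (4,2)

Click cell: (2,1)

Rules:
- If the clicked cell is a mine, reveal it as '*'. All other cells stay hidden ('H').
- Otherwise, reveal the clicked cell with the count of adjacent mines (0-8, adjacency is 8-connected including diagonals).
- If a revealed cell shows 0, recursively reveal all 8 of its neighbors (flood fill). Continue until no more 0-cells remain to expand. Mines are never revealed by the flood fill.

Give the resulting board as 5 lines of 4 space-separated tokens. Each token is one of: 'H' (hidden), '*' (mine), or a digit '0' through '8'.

H H H H
H H H H
H 1 H H
H H H H
H H H H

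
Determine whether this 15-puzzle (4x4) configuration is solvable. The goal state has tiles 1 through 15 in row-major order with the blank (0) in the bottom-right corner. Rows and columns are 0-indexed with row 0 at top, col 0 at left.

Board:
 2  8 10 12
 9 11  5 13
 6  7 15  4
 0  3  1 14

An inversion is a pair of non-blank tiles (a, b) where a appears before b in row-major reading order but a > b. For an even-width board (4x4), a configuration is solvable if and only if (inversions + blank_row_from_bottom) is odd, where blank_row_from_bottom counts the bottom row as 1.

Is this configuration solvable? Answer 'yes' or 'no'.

Answer: no

Derivation:
Inversions: 55
Blank is in row 3 (0-indexed from top), which is row 1 counting from the bottom (bottom = 1).
55 + 1 = 56, which is even, so the puzzle is not solvable.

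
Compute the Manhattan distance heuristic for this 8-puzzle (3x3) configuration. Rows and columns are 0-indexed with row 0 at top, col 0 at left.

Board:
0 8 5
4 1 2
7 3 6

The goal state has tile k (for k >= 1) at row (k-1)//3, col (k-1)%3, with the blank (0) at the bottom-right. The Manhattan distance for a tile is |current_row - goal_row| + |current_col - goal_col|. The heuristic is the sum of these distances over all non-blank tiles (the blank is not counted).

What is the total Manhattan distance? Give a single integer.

Answer: 12

Derivation:
Tile 8: (0,1)->(2,1) = 2
Tile 5: (0,2)->(1,1) = 2
Tile 4: (1,0)->(1,0) = 0
Tile 1: (1,1)->(0,0) = 2
Tile 2: (1,2)->(0,1) = 2
Tile 7: (2,0)->(2,0) = 0
Tile 3: (2,1)->(0,2) = 3
Tile 6: (2,2)->(1,2) = 1
Sum: 2 + 2 + 0 + 2 + 2 + 0 + 3 + 1 = 12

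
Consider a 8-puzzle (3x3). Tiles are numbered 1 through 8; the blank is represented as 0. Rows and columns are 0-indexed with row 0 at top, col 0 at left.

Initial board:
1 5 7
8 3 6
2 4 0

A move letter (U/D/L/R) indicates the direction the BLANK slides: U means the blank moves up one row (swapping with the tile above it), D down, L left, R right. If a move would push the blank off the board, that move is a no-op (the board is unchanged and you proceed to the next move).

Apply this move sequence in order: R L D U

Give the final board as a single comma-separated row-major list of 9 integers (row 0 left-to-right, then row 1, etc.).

After move 1 (R):
1 5 7
8 3 6
2 4 0

After move 2 (L):
1 5 7
8 3 6
2 0 4

After move 3 (D):
1 5 7
8 3 6
2 0 4

After move 4 (U):
1 5 7
8 0 6
2 3 4

Answer: 1, 5, 7, 8, 0, 6, 2, 3, 4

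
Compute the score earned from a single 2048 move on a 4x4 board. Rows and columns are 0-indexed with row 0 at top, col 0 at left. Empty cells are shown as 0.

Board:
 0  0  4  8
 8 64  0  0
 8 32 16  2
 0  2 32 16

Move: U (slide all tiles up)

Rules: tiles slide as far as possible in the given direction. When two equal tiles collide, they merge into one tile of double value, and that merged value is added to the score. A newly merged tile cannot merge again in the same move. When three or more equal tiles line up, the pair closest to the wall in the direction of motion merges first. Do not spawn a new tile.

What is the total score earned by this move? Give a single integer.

Slide up:
col 0: [0, 8, 8, 0] -> [16, 0, 0, 0]  score +16 (running 16)
col 1: [0, 64, 32, 2] -> [64, 32, 2, 0]  score +0 (running 16)
col 2: [4, 0, 16, 32] -> [4, 16, 32, 0]  score +0 (running 16)
col 3: [8, 0, 2, 16] -> [8, 2, 16, 0]  score +0 (running 16)
Board after move:
16 64  4  8
 0 32 16  2
 0  2 32 16
 0  0  0  0

Answer: 16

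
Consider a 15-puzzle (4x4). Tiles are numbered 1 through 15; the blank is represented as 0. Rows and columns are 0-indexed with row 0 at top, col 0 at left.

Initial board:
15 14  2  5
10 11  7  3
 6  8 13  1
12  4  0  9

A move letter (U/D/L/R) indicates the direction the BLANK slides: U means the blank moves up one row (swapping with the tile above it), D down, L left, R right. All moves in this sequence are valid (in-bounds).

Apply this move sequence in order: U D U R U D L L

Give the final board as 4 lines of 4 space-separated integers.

After move 1 (U):
15 14  2  5
10 11  7  3
 6  8  0  1
12  4 13  9

After move 2 (D):
15 14  2  5
10 11  7  3
 6  8 13  1
12  4  0  9

After move 3 (U):
15 14  2  5
10 11  7  3
 6  8  0  1
12  4 13  9

After move 4 (R):
15 14  2  5
10 11  7  3
 6  8  1  0
12  4 13  9

After move 5 (U):
15 14  2  5
10 11  7  0
 6  8  1  3
12  4 13  9

After move 6 (D):
15 14  2  5
10 11  7  3
 6  8  1  0
12  4 13  9

After move 7 (L):
15 14  2  5
10 11  7  3
 6  8  0  1
12  4 13  9

After move 8 (L):
15 14  2  5
10 11  7  3
 6  0  8  1
12  4 13  9

Answer: 15 14  2  5
10 11  7  3
 6  0  8  1
12  4 13  9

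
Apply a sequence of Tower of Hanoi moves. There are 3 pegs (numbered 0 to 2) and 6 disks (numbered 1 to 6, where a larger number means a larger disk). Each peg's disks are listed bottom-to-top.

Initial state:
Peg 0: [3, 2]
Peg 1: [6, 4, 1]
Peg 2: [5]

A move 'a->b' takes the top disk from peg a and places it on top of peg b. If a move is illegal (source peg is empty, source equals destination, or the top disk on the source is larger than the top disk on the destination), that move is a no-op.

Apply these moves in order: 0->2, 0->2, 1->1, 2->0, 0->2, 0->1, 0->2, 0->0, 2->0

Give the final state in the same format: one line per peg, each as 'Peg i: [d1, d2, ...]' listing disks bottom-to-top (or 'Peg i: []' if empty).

Answer: Peg 0: [3, 2]
Peg 1: [6, 4, 1]
Peg 2: [5]

Derivation:
After move 1 (0->2):
Peg 0: [3]
Peg 1: [6, 4, 1]
Peg 2: [5, 2]

After move 2 (0->2):
Peg 0: [3]
Peg 1: [6, 4, 1]
Peg 2: [5, 2]

After move 3 (1->1):
Peg 0: [3]
Peg 1: [6, 4, 1]
Peg 2: [5, 2]

After move 4 (2->0):
Peg 0: [3, 2]
Peg 1: [6, 4, 1]
Peg 2: [5]

After move 5 (0->2):
Peg 0: [3]
Peg 1: [6, 4, 1]
Peg 2: [5, 2]

After move 6 (0->1):
Peg 0: [3]
Peg 1: [6, 4, 1]
Peg 2: [5, 2]

After move 7 (0->2):
Peg 0: [3]
Peg 1: [6, 4, 1]
Peg 2: [5, 2]

After move 8 (0->0):
Peg 0: [3]
Peg 1: [6, 4, 1]
Peg 2: [5, 2]

After move 9 (2->0):
Peg 0: [3, 2]
Peg 1: [6, 4, 1]
Peg 2: [5]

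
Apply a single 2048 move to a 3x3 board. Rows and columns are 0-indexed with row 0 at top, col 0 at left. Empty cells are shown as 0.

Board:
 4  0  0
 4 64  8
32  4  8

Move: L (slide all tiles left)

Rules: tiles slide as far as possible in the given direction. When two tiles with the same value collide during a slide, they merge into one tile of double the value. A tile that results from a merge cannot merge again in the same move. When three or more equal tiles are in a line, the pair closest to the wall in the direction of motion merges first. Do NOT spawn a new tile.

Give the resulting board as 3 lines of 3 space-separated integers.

Slide left:
row 0: [4, 0, 0] -> [4, 0, 0]
row 1: [4, 64, 8] -> [4, 64, 8]
row 2: [32, 4, 8] -> [32, 4, 8]

Answer:  4  0  0
 4 64  8
32  4  8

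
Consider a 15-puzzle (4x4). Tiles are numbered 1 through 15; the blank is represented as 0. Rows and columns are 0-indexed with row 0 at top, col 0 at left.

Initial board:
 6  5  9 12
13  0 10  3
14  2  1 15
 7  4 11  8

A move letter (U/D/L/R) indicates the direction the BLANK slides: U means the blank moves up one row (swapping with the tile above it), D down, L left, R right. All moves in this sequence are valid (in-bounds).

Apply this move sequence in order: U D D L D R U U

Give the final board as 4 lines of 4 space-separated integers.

After move 1 (U):
 6  0  9 12
13  5 10  3
14  2  1 15
 7  4 11  8

After move 2 (D):
 6  5  9 12
13  0 10  3
14  2  1 15
 7  4 11  8

After move 3 (D):
 6  5  9 12
13  2 10  3
14  0  1 15
 7  4 11  8

After move 4 (L):
 6  5  9 12
13  2 10  3
 0 14  1 15
 7  4 11  8

After move 5 (D):
 6  5  9 12
13  2 10  3
 7 14  1 15
 0  4 11  8

After move 6 (R):
 6  5  9 12
13  2 10  3
 7 14  1 15
 4  0 11  8

After move 7 (U):
 6  5  9 12
13  2 10  3
 7  0  1 15
 4 14 11  8

After move 8 (U):
 6  5  9 12
13  0 10  3
 7  2  1 15
 4 14 11  8

Answer:  6  5  9 12
13  0 10  3
 7  2  1 15
 4 14 11  8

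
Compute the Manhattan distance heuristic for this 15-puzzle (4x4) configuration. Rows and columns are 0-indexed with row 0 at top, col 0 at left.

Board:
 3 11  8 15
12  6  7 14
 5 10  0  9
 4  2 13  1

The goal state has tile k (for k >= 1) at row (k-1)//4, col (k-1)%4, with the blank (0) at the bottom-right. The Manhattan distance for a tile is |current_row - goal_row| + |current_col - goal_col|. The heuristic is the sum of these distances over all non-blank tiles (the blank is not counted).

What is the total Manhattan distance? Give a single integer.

Tile 3: (0,0)->(0,2) = 2
Tile 11: (0,1)->(2,2) = 3
Tile 8: (0,2)->(1,3) = 2
Tile 15: (0,3)->(3,2) = 4
Tile 12: (1,0)->(2,3) = 4
Tile 6: (1,1)->(1,1) = 0
Tile 7: (1,2)->(1,2) = 0
Tile 14: (1,3)->(3,1) = 4
Tile 5: (2,0)->(1,0) = 1
Tile 10: (2,1)->(2,1) = 0
Tile 9: (2,3)->(2,0) = 3
Tile 4: (3,0)->(0,3) = 6
Tile 2: (3,1)->(0,1) = 3
Tile 13: (3,2)->(3,0) = 2
Tile 1: (3,3)->(0,0) = 6
Sum: 2 + 3 + 2 + 4 + 4 + 0 + 0 + 4 + 1 + 0 + 3 + 6 + 3 + 2 + 6 = 40

Answer: 40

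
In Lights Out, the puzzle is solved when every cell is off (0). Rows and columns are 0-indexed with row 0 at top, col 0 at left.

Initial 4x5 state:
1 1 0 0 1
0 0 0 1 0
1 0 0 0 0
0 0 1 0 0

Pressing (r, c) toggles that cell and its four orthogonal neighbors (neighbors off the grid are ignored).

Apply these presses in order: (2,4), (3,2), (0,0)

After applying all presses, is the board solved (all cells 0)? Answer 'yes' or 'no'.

Answer: no

Derivation:
After press 1 at (2,4):
1 1 0 0 1
0 0 0 1 1
1 0 0 1 1
0 0 1 0 1

After press 2 at (3,2):
1 1 0 0 1
0 0 0 1 1
1 0 1 1 1
0 1 0 1 1

After press 3 at (0,0):
0 0 0 0 1
1 0 0 1 1
1 0 1 1 1
0 1 0 1 1

Lights still on: 11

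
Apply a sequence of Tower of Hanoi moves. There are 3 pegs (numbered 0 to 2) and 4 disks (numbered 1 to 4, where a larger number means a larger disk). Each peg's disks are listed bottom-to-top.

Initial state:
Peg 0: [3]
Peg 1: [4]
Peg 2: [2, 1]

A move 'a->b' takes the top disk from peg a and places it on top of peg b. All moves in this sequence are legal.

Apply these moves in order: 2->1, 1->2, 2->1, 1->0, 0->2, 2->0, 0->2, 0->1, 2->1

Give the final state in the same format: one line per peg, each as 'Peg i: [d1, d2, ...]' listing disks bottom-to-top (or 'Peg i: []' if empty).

Answer: Peg 0: []
Peg 1: [4, 3, 1]
Peg 2: [2]

Derivation:
After move 1 (2->1):
Peg 0: [3]
Peg 1: [4, 1]
Peg 2: [2]

After move 2 (1->2):
Peg 0: [3]
Peg 1: [4]
Peg 2: [2, 1]

After move 3 (2->1):
Peg 0: [3]
Peg 1: [4, 1]
Peg 2: [2]

After move 4 (1->0):
Peg 0: [3, 1]
Peg 1: [4]
Peg 2: [2]

After move 5 (0->2):
Peg 0: [3]
Peg 1: [4]
Peg 2: [2, 1]

After move 6 (2->0):
Peg 0: [3, 1]
Peg 1: [4]
Peg 2: [2]

After move 7 (0->2):
Peg 0: [3]
Peg 1: [4]
Peg 2: [2, 1]

After move 8 (0->1):
Peg 0: []
Peg 1: [4, 3]
Peg 2: [2, 1]

After move 9 (2->1):
Peg 0: []
Peg 1: [4, 3, 1]
Peg 2: [2]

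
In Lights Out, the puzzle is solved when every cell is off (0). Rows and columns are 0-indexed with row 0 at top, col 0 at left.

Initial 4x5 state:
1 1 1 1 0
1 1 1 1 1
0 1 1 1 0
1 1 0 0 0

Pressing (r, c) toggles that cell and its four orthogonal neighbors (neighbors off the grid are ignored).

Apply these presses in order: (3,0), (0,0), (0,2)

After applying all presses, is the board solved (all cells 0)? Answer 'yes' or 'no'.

After press 1 at (3,0):
1 1 1 1 0
1 1 1 1 1
1 1 1 1 0
0 0 0 0 0

After press 2 at (0,0):
0 0 1 1 0
0 1 1 1 1
1 1 1 1 0
0 0 0 0 0

After press 3 at (0,2):
0 1 0 0 0
0 1 0 1 1
1 1 1 1 0
0 0 0 0 0

Lights still on: 8

Answer: no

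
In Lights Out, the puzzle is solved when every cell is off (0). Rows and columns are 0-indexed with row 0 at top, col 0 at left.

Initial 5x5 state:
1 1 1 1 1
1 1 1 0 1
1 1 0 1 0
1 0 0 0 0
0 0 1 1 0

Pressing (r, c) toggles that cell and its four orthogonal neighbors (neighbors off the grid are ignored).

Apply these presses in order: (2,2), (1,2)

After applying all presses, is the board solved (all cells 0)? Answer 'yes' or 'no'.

Answer: no

Derivation:
After press 1 at (2,2):
1 1 1 1 1
1 1 0 0 1
1 0 1 0 0
1 0 1 0 0
0 0 1 1 0

After press 2 at (1,2):
1 1 0 1 1
1 0 1 1 1
1 0 0 0 0
1 0 1 0 0
0 0 1 1 0

Lights still on: 13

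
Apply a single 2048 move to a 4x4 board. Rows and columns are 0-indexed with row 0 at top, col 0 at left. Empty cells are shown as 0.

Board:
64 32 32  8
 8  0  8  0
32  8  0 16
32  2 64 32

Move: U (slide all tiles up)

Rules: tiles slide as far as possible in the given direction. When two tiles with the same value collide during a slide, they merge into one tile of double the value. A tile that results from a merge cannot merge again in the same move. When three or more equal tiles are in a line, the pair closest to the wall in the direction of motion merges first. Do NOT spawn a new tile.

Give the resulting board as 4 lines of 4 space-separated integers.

Answer: 64 32 32  8
 8  8  8 16
64  2 64 32
 0  0  0  0

Derivation:
Slide up:
col 0: [64, 8, 32, 32] -> [64, 8, 64, 0]
col 1: [32, 0, 8, 2] -> [32, 8, 2, 0]
col 2: [32, 8, 0, 64] -> [32, 8, 64, 0]
col 3: [8, 0, 16, 32] -> [8, 16, 32, 0]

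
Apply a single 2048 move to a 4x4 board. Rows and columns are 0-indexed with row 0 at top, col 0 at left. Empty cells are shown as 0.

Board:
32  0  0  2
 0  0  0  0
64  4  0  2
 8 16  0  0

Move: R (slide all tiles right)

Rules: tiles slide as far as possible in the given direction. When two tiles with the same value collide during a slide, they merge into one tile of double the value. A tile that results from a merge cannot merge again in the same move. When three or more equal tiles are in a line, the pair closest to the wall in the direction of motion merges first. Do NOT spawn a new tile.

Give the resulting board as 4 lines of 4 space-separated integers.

Answer:  0  0 32  2
 0  0  0  0
 0 64  4  2
 0  0  8 16

Derivation:
Slide right:
row 0: [32, 0, 0, 2] -> [0, 0, 32, 2]
row 1: [0, 0, 0, 0] -> [0, 0, 0, 0]
row 2: [64, 4, 0, 2] -> [0, 64, 4, 2]
row 3: [8, 16, 0, 0] -> [0, 0, 8, 16]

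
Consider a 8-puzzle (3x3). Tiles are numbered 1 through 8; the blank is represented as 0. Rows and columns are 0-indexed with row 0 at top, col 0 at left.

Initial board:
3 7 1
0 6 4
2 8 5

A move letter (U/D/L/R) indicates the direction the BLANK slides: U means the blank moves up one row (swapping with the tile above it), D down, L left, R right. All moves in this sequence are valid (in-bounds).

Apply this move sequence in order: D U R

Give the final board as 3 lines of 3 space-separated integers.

After move 1 (D):
3 7 1
2 6 4
0 8 5

After move 2 (U):
3 7 1
0 6 4
2 8 5

After move 3 (R):
3 7 1
6 0 4
2 8 5

Answer: 3 7 1
6 0 4
2 8 5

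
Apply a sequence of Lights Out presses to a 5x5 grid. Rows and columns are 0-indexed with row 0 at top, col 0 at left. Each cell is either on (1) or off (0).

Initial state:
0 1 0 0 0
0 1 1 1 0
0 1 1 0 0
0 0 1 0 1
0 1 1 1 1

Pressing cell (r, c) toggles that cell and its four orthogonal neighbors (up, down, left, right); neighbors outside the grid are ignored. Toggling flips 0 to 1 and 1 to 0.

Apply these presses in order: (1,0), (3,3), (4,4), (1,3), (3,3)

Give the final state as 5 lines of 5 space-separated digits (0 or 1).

Answer: 1 1 0 1 0
1 0 0 0 1
1 1 1 1 0
0 0 1 0 0
0 1 1 0 0

Derivation:
After press 1 at (1,0):
1 1 0 0 0
1 0 1 1 0
1 1 1 0 0
0 0 1 0 1
0 1 1 1 1

After press 2 at (3,3):
1 1 0 0 0
1 0 1 1 0
1 1 1 1 0
0 0 0 1 0
0 1 1 0 1

After press 3 at (4,4):
1 1 0 0 0
1 0 1 1 0
1 1 1 1 0
0 0 0 1 1
0 1 1 1 0

After press 4 at (1,3):
1 1 0 1 0
1 0 0 0 1
1 1 1 0 0
0 0 0 1 1
0 1 1 1 0

After press 5 at (3,3):
1 1 0 1 0
1 0 0 0 1
1 1 1 1 0
0 0 1 0 0
0 1 1 0 0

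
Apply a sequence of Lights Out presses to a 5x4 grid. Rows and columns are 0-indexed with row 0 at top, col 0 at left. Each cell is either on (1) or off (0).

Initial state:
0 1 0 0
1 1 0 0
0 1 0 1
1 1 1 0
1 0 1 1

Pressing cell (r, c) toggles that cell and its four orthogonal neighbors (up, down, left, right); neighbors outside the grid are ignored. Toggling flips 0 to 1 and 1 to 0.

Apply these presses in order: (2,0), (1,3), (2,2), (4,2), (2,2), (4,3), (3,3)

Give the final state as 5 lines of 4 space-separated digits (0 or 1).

Answer: 0 1 0 1
0 1 1 1
1 0 0 1
0 1 1 0
1 1 1 0

Derivation:
After press 1 at (2,0):
0 1 0 0
0 1 0 0
1 0 0 1
0 1 1 0
1 0 1 1

After press 2 at (1,3):
0 1 0 1
0 1 1 1
1 0 0 0
0 1 1 0
1 0 1 1

After press 3 at (2,2):
0 1 0 1
0 1 0 1
1 1 1 1
0 1 0 0
1 0 1 1

After press 4 at (4,2):
0 1 0 1
0 1 0 1
1 1 1 1
0 1 1 0
1 1 0 0

After press 5 at (2,2):
0 1 0 1
0 1 1 1
1 0 0 0
0 1 0 0
1 1 0 0

After press 6 at (4,3):
0 1 0 1
0 1 1 1
1 0 0 0
0 1 0 1
1 1 1 1

After press 7 at (3,3):
0 1 0 1
0 1 1 1
1 0 0 1
0 1 1 0
1 1 1 0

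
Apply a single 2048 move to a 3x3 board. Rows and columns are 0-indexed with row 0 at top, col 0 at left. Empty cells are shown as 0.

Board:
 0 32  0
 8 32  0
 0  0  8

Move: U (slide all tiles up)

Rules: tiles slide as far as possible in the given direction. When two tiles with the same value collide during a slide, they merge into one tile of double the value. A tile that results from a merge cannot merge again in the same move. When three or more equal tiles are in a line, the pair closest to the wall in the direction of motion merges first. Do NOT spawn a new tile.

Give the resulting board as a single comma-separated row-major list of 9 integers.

Slide up:
col 0: [0, 8, 0] -> [8, 0, 0]
col 1: [32, 32, 0] -> [64, 0, 0]
col 2: [0, 0, 8] -> [8, 0, 0]

Answer: 8, 64, 8, 0, 0, 0, 0, 0, 0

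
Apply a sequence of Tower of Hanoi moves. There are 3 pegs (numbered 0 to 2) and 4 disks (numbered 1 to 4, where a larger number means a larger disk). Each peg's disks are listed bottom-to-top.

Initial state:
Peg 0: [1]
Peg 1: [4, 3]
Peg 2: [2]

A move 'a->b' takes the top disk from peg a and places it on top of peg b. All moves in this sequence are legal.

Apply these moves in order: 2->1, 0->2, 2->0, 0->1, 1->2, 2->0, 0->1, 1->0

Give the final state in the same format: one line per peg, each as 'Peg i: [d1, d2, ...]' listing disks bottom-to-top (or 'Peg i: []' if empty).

After move 1 (2->1):
Peg 0: [1]
Peg 1: [4, 3, 2]
Peg 2: []

After move 2 (0->2):
Peg 0: []
Peg 1: [4, 3, 2]
Peg 2: [1]

After move 3 (2->0):
Peg 0: [1]
Peg 1: [4, 3, 2]
Peg 2: []

After move 4 (0->1):
Peg 0: []
Peg 1: [4, 3, 2, 1]
Peg 2: []

After move 5 (1->2):
Peg 0: []
Peg 1: [4, 3, 2]
Peg 2: [1]

After move 6 (2->0):
Peg 0: [1]
Peg 1: [4, 3, 2]
Peg 2: []

After move 7 (0->1):
Peg 0: []
Peg 1: [4, 3, 2, 1]
Peg 2: []

After move 8 (1->0):
Peg 0: [1]
Peg 1: [4, 3, 2]
Peg 2: []

Answer: Peg 0: [1]
Peg 1: [4, 3, 2]
Peg 2: []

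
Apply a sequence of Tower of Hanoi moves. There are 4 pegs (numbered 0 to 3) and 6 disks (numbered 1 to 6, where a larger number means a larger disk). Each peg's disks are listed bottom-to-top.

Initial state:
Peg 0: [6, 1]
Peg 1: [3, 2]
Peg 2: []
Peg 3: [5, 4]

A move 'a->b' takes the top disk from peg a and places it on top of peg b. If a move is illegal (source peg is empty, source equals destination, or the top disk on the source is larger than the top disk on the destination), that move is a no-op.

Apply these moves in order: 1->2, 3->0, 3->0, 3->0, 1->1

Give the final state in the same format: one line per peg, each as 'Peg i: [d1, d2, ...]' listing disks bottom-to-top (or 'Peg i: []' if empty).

Answer: Peg 0: [6, 1]
Peg 1: [3]
Peg 2: [2]
Peg 3: [5, 4]

Derivation:
After move 1 (1->2):
Peg 0: [6, 1]
Peg 1: [3]
Peg 2: [2]
Peg 3: [5, 4]

After move 2 (3->0):
Peg 0: [6, 1]
Peg 1: [3]
Peg 2: [2]
Peg 3: [5, 4]

After move 3 (3->0):
Peg 0: [6, 1]
Peg 1: [3]
Peg 2: [2]
Peg 3: [5, 4]

After move 4 (3->0):
Peg 0: [6, 1]
Peg 1: [3]
Peg 2: [2]
Peg 3: [5, 4]

After move 5 (1->1):
Peg 0: [6, 1]
Peg 1: [3]
Peg 2: [2]
Peg 3: [5, 4]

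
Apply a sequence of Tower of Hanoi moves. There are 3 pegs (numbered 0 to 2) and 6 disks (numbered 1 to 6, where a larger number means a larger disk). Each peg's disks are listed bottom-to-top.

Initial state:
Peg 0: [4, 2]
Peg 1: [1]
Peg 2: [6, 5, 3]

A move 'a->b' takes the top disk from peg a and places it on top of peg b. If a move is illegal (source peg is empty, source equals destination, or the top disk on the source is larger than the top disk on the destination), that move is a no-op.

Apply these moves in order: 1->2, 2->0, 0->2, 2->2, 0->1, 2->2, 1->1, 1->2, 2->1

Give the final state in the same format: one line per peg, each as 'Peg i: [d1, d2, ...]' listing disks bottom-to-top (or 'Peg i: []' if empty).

Answer: Peg 0: [4]
Peg 1: [2, 1]
Peg 2: [6, 5, 3]

Derivation:
After move 1 (1->2):
Peg 0: [4, 2]
Peg 1: []
Peg 2: [6, 5, 3, 1]

After move 2 (2->0):
Peg 0: [4, 2, 1]
Peg 1: []
Peg 2: [6, 5, 3]

After move 3 (0->2):
Peg 0: [4, 2]
Peg 1: []
Peg 2: [6, 5, 3, 1]

After move 4 (2->2):
Peg 0: [4, 2]
Peg 1: []
Peg 2: [6, 5, 3, 1]

After move 5 (0->1):
Peg 0: [4]
Peg 1: [2]
Peg 2: [6, 5, 3, 1]

After move 6 (2->2):
Peg 0: [4]
Peg 1: [2]
Peg 2: [6, 5, 3, 1]

After move 7 (1->1):
Peg 0: [4]
Peg 1: [2]
Peg 2: [6, 5, 3, 1]

After move 8 (1->2):
Peg 0: [4]
Peg 1: [2]
Peg 2: [6, 5, 3, 1]

After move 9 (2->1):
Peg 0: [4]
Peg 1: [2, 1]
Peg 2: [6, 5, 3]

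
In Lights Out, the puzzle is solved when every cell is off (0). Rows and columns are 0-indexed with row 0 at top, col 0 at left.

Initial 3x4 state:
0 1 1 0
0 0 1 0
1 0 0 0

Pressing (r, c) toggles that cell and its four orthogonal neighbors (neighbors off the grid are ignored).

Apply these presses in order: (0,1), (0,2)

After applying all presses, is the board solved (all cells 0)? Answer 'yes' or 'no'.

Answer: no

Derivation:
After press 1 at (0,1):
1 0 0 0
0 1 1 0
1 0 0 0

After press 2 at (0,2):
1 1 1 1
0 1 0 0
1 0 0 0

Lights still on: 6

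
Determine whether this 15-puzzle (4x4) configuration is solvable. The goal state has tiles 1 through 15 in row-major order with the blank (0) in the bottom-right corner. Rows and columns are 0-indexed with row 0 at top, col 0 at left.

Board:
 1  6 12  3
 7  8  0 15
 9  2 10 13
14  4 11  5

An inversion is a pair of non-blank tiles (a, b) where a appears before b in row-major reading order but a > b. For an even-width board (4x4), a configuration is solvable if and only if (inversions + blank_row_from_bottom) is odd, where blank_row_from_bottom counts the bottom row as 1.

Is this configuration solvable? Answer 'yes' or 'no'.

Inversions: 40
Blank is in row 1 (0-indexed from top), which is row 3 counting from the bottom (bottom = 1).
40 + 3 = 43, which is odd, so the puzzle is solvable.

Answer: yes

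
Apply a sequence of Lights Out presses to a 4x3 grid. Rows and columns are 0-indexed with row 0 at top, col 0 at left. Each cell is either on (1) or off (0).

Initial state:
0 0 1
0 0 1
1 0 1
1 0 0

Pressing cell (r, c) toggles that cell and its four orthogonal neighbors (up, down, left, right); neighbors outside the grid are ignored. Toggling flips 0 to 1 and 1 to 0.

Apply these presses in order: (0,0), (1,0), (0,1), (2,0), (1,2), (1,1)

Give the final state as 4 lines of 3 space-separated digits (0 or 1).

After press 1 at (0,0):
1 1 1
1 0 1
1 0 1
1 0 0

After press 2 at (1,0):
0 1 1
0 1 1
0 0 1
1 0 0

After press 3 at (0,1):
1 0 0
0 0 1
0 0 1
1 0 0

After press 4 at (2,0):
1 0 0
1 0 1
1 1 1
0 0 0

After press 5 at (1,2):
1 0 1
1 1 0
1 1 0
0 0 0

After press 6 at (1,1):
1 1 1
0 0 1
1 0 0
0 0 0

Answer: 1 1 1
0 0 1
1 0 0
0 0 0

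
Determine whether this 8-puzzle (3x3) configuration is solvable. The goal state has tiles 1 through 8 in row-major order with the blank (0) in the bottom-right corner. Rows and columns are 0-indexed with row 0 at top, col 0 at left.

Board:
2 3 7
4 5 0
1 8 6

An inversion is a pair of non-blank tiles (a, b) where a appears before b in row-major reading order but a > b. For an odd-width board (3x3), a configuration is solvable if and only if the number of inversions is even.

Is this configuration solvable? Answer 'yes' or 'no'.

Answer: no

Derivation:
Inversions (pairs i<j in row-major order where tile[i] > tile[j] > 0): 9
9 is odd, so the puzzle is not solvable.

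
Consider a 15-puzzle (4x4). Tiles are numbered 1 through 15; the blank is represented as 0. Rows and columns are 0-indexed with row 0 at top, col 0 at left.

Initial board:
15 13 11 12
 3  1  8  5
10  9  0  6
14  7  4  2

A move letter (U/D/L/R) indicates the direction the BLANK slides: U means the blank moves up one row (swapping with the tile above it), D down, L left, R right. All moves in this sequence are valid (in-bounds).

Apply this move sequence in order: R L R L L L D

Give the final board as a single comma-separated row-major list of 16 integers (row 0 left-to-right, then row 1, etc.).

Answer: 15, 13, 11, 12, 3, 1, 8, 5, 14, 10, 9, 6, 0, 7, 4, 2

Derivation:
After move 1 (R):
15 13 11 12
 3  1  8  5
10  9  6  0
14  7  4  2

After move 2 (L):
15 13 11 12
 3  1  8  5
10  9  0  6
14  7  4  2

After move 3 (R):
15 13 11 12
 3  1  8  5
10  9  6  0
14  7  4  2

After move 4 (L):
15 13 11 12
 3  1  8  5
10  9  0  6
14  7  4  2

After move 5 (L):
15 13 11 12
 3  1  8  5
10  0  9  6
14  7  4  2

After move 6 (L):
15 13 11 12
 3  1  8  5
 0 10  9  6
14  7  4  2

After move 7 (D):
15 13 11 12
 3  1  8  5
14 10  9  6
 0  7  4  2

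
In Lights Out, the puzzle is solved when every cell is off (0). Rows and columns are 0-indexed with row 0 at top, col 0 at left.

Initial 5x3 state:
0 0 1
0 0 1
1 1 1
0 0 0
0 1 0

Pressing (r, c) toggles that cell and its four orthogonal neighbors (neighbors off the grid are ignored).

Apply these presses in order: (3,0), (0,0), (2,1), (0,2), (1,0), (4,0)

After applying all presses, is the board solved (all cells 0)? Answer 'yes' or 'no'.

Answer: yes

Derivation:
After press 1 at (3,0):
0 0 1
0 0 1
0 1 1
1 1 0
1 1 0

After press 2 at (0,0):
1 1 1
1 0 1
0 1 1
1 1 0
1 1 0

After press 3 at (2,1):
1 1 1
1 1 1
1 0 0
1 0 0
1 1 0

After press 4 at (0,2):
1 0 0
1 1 0
1 0 0
1 0 0
1 1 0

After press 5 at (1,0):
0 0 0
0 0 0
0 0 0
1 0 0
1 1 0

After press 6 at (4,0):
0 0 0
0 0 0
0 0 0
0 0 0
0 0 0

Lights still on: 0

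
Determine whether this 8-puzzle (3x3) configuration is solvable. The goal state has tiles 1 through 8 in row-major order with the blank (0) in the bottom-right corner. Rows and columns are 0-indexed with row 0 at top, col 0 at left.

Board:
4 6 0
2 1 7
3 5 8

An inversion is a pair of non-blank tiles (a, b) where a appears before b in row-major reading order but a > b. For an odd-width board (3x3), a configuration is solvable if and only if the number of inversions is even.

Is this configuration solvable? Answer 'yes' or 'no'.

Inversions (pairs i<j in row-major order where tile[i] > tile[j] > 0): 10
10 is even, so the puzzle is solvable.

Answer: yes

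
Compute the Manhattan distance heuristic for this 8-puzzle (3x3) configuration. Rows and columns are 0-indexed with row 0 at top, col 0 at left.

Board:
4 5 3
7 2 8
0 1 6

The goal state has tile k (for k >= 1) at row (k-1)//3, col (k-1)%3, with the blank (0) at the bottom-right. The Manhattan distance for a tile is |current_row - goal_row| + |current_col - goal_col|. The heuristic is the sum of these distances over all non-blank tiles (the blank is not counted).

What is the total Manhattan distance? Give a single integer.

Answer: 10

Derivation:
Tile 4: (0,0)->(1,0) = 1
Tile 5: (0,1)->(1,1) = 1
Tile 3: (0,2)->(0,2) = 0
Tile 7: (1,0)->(2,0) = 1
Tile 2: (1,1)->(0,1) = 1
Tile 8: (1,2)->(2,1) = 2
Tile 1: (2,1)->(0,0) = 3
Tile 6: (2,2)->(1,2) = 1
Sum: 1 + 1 + 0 + 1 + 1 + 2 + 3 + 1 = 10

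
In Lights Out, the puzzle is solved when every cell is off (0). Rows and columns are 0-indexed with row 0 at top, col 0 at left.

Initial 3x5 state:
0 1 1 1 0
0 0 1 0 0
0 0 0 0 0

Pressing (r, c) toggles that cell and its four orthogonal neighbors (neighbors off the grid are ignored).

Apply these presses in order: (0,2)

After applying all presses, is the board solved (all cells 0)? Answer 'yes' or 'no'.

After press 1 at (0,2):
0 0 0 0 0
0 0 0 0 0
0 0 0 0 0

Lights still on: 0

Answer: yes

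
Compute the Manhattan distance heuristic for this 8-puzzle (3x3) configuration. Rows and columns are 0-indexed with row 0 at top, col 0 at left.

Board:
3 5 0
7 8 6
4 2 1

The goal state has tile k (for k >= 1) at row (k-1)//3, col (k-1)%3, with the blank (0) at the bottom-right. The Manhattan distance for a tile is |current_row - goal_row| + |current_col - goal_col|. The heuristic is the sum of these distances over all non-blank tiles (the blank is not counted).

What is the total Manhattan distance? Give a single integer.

Tile 3: (0,0)->(0,2) = 2
Tile 5: (0,1)->(1,1) = 1
Tile 7: (1,0)->(2,0) = 1
Tile 8: (1,1)->(2,1) = 1
Tile 6: (1,2)->(1,2) = 0
Tile 4: (2,0)->(1,0) = 1
Tile 2: (2,1)->(0,1) = 2
Tile 1: (2,2)->(0,0) = 4
Sum: 2 + 1 + 1 + 1 + 0 + 1 + 2 + 4 = 12

Answer: 12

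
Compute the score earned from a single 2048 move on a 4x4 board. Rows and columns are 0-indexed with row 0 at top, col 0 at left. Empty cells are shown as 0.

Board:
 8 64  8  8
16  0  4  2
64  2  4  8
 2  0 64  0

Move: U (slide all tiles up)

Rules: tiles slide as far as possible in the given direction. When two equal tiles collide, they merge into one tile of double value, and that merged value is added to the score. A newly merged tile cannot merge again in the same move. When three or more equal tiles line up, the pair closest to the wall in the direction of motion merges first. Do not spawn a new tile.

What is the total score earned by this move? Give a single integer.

Answer: 8

Derivation:
Slide up:
col 0: [8, 16, 64, 2] -> [8, 16, 64, 2]  score +0 (running 0)
col 1: [64, 0, 2, 0] -> [64, 2, 0, 0]  score +0 (running 0)
col 2: [8, 4, 4, 64] -> [8, 8, 64, 0]  score +8 (running 8)
col 3: [8, 2, 8, 0] -> [8, 2, 8, 0]  score +0 (running 8)
Board after move:
 8 64  8  8
16  2  8  2
64  0 64  8
 2  0  0  0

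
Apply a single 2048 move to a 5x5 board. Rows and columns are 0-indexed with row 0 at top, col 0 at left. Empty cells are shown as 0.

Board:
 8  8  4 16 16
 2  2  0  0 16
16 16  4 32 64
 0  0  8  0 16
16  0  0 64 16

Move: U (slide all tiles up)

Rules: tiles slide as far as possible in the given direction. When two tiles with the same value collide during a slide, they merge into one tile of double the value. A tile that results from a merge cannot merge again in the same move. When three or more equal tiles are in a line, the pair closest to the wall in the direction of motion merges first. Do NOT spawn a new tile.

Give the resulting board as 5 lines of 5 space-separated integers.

Slide up:
col 0: [8, 2, 16, 0, 16] -> [8, 2, 32, 0, 0]
col 1: [8, 2, 16, 0, 0] -> [8, 2, 16, 0, 0]
col 2: [4, 0, 4, 8, 0] -> [8, 8, 0, 0, 0]
col 3: [16, 0, 32, 0, 64] -> [16, 32, 64, 0, 0]
col 4: [16, 16, 64, 16, 16] -> [32, 64, 32, 0, 0]

Answer:  8  8  8 16 32
 2  2  8 32 64
32 16  0 64 32
 0  0  0  0  0
 0  0  0  0  0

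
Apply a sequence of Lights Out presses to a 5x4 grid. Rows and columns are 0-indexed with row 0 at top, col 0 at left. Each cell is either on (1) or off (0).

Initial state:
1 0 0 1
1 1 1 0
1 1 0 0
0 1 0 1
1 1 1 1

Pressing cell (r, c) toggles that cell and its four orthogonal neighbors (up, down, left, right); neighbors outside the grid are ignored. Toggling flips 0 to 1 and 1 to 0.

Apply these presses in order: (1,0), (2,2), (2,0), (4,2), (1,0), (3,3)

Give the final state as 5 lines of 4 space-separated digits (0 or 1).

After press 1 at (1,0):
0 0 0 1
0 0 1 0
0 1 0 0
0 1 0 1
1 1 1 1

After press 2 at (2,2):
0 0 0 1
0 0 0 0
0 0 1 1
0 1 1 1
1 1 1 1

After press 3 at (2,0):
0 0 0 1
1 0 0 0
1 1 1 1
1 1 1 1
1 1 1 1

After press 4 at (4,2):
0 0 0 1
1 0 0 0
1 1 1 1
1 1 0 1
1 0 0 0

After press 5 at (1,0):
1 0 0 1
0 1 0 0
0 1 1 1
1 1 0 1
1 0 0 0

After press 6 at (3,3):
1 0 0 1
0 1 0 0
0 1 1 0
1 1 1 0
1 0 0 1

Answer: 1 0 0 1
0 1 0 0
0 1 1 0
1 1 1 0
1 0 0 1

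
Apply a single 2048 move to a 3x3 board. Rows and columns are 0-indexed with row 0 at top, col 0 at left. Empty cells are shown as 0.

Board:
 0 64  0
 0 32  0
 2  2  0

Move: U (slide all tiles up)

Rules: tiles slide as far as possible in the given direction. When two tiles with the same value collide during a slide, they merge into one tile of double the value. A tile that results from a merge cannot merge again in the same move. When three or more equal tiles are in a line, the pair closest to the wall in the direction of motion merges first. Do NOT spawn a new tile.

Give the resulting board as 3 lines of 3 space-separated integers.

Answer:  2 64  0
 0 32  0
 0  2  0

Derivation:
Slide up:
col 0: [0, 0, 2] -> [2, 0, 0]
col 1: [64, 32, 2] -> [64, 32, 2]
col 2: [0, 0, 0] -> [0, 0, 0]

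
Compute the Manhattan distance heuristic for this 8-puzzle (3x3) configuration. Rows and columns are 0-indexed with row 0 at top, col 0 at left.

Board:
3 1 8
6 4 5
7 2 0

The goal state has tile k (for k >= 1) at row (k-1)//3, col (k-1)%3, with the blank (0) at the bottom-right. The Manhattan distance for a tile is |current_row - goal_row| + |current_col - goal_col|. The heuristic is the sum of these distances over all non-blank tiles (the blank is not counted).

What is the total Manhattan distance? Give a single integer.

Tile 3: (0,0)->(0,2) = 2
Tile 1: (0,1)->(0,0) = 1
Tile 8: (0,2)->(2,1) = 3
Tile 6: (1,0)->(1,2) = 2
Tile 4: (1,1)->(1,0) = 1
Tile 5: (1,2)->(1,1) = 1
Tile 7: (2,0)->(2,0) = 0
Tile 2: (2,1)->(0,1) = 2
Sum: 2 + 1 + 3 + 2 + 1 + 1 + 0 + 2 = 12

Answer: 12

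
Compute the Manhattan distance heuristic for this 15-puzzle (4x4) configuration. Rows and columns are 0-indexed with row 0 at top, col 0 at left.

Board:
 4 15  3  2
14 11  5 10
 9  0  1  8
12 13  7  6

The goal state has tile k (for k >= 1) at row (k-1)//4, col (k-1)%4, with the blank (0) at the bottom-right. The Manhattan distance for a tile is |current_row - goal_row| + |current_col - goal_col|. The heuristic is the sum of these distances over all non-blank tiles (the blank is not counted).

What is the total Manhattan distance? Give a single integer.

Answer: 35

Derivation:
Tile 4: (0,0)->(0,3) = 3
Tile 15: (0,1)->(3,2) = 4
Tile 3: (0,2)->(0,2) = 0
Tile 2: (0,3)->(0,1) = 2
Tile 14: (1,0)->(3,1) = 3
Tile 11: (1,1)->(2,2) = 2
Tile 5: (1,2)->(1,0) = 2
Tile 10: (1,3)->(2,1) = 3
Tile 9: (2,0)->(2,0) = 0
Tile 1: (2,2)->(0,0) = 4
Tile 8: (2,3)->(1,3) = 1
Tile 12: (3,0)->(2,3) = 4
Tile 13: (3,1)->(3,0) = 1
Tile 7: (3,2)->(1,2) = 2
Tile 6: (3,3)->(1,1) = 4
Sum: 3 + 4 + 0 + 2 + 3 + 2 + 2 + 3 + 0 + 4 + 1 + 4 + 1 + 2 + 4 = 35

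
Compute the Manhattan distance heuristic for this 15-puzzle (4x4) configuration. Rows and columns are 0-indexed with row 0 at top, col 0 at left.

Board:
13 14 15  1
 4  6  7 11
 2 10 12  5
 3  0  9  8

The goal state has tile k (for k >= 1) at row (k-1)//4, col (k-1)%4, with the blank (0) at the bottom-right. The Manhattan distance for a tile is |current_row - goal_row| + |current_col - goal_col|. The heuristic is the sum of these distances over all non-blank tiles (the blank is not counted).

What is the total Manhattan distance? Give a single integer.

Tile 13: (0,0)->(3,0) = 3
Tile 14: (0,1)->(3,1) = 3
Tile 15: (0,2)->(3,2) = 3
Tile 1: (0,3)->(0,0) = 3
Tile 4: (1,0)->(0,3) = 4
Tile 6: (1,1)->(1,1) = 0
Tile 7: (1,2)->(1,2) = 0
Tile 11: (1,3)->(2,2) = 2
Tile 2: (2,0)->(0,1) = 3
Tile 10: (2,1)->(2,1) = 0
Tile 12: (2,2)->(2,3) = 1
Tile 5: (2,3)->(1,0) = 4
Tile 3: (3,0)->(0,2) = 5
Tile 9: (3,2)->(2,0) = 3
Tile 8: (3,3)->(1,3) = 2
Sum: 3 + 3 + 3 + 3 + 4 + 0 + 0 + 2 + 3 + 0 + 1 + 4 + 5 + 3 + 2 = 36

Answer: 36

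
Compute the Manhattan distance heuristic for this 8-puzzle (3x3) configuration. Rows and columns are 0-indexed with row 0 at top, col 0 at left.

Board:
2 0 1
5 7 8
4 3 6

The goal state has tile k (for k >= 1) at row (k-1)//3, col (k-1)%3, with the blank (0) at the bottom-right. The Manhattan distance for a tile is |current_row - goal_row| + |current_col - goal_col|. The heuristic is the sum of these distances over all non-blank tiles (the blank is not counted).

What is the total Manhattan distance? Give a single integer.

Answer: 13

Derivation:
Tile 2: at (0,0), goal (0,1), distance |0-0|+|0-1| = 1
Tile 1: at (0,2), goal (0,0), distance |0-0|+|2-0| = 2
Tile 5: at (1,0), goal (1,1), distance |1-1|+|0-1| = 1
Tile 7: at (1,1), goal (2,0), distance |1-2|+|1-0| = 2
Tile 8: at (1,2), goal (2,1), distance |1-2|+|2-1| = 2
Tile 4: at (2,0), goal (1,0), distance |2-1|+|0-0| = 1
Tile 3: at (2,1), goal (0,2), distance |2-0|+|1-2| = 3
Tile 6: at (2,2), goal (1,2), distance |2-1|+|2-2| = 1
Sum: 1 + 2 + 1 + 2 + 2 + 1 + 3 + 1 = 13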